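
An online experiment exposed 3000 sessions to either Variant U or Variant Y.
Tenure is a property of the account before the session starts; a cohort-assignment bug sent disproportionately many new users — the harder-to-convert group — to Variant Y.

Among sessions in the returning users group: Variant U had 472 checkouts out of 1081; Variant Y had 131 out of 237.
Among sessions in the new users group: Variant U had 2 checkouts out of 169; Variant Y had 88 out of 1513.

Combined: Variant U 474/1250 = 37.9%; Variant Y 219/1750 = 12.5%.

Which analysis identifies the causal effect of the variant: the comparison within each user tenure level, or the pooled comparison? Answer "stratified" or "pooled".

The imbalance in user tenure arose from how sessions were allocated, not from anything the variant did; and user tenure independently affects the outcome. The pooled gap is confounded — condition on user tenure.
Within each level — returning users: 43.7% vs 55.3%; new users: 1.2% vs 5.8% — Variant Y is higher every time.

stratified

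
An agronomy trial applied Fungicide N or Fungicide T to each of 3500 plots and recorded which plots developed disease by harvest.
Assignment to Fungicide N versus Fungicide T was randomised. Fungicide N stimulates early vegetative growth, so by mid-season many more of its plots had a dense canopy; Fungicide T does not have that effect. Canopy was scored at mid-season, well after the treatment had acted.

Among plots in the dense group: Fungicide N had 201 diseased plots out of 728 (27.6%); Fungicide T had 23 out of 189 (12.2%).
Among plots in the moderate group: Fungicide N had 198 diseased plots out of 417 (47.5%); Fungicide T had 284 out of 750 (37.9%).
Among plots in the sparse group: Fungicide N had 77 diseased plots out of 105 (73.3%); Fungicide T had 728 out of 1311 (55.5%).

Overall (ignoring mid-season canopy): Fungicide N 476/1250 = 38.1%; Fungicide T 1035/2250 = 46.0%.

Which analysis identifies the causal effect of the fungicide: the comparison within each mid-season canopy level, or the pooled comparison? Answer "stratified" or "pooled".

pooled

The stratified and pooled comparisons disagree (Fungicide T wins within each mid-season canopy; Fungicide N wins overall), so the answer turns on the causal role of mid-season canopy.
Because the fungicide influences mid-season canopy, mid-season canopy is a post-treatment mediator, not a confounder. Stratifying on it would bias the estimate; the causal effect is the crude pooled difference.
Pooled: Fungicide N 38.1% vs Fungicide T 46.0%; Fungicide N is lower overall.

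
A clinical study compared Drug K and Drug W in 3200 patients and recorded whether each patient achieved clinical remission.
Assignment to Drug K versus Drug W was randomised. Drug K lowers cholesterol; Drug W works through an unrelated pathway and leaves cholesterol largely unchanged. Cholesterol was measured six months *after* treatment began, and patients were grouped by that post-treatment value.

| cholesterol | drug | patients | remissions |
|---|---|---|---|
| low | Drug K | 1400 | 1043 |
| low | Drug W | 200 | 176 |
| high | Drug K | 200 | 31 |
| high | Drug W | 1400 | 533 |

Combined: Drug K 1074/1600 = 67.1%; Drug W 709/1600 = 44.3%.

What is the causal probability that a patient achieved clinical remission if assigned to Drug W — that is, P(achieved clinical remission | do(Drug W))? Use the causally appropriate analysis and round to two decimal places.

Because the drug influences cholesterol, cholesterol is a post-treatment mediator, not a confounder. Stratifying on it would bias the estimate; the causal effect is the crude pooled difference.
So P(outcome | do(Drug W)) is just the pooled rate for Drug W: 709/1600 = 0.443.

0.44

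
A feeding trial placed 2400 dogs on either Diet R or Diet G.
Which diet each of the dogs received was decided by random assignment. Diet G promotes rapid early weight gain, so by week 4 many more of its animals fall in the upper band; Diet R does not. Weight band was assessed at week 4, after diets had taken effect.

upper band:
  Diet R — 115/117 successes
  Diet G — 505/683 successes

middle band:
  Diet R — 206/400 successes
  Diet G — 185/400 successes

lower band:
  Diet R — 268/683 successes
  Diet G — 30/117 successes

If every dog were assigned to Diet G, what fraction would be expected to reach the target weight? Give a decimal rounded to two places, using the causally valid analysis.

Stratifying would compare diets among dogs the diets themselves sorted into week-4 weight band groups — a form of selection on an intermediate. The unconditioned pooled rates give the total causal effect.
So P(outcome | do(Diet G)) is just the pooled rate for Diet G: 720/1200 = 0.600.

0.60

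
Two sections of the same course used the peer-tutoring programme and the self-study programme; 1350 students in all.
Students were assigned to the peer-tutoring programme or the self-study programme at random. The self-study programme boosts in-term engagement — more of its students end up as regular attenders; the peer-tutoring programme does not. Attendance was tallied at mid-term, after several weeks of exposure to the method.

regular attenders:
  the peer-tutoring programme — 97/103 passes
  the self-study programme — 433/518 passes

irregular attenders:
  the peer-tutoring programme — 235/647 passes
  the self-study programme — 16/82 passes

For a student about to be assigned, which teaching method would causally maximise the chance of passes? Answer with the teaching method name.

the peer-tutoring programme is higher inside every mid-term attendance stratum but the self-study programme is higher in aggregate. Whether to stratify depends on how mid-term attendance relates to the teaching method.
Mid-term attendance is recorded after the teaching method and is itself shifted by it — it sits on the causal path from teaching method to outcome. Conditioning on a mediator would strip out part of the effect we want; the pooled comparison gives the total causal effect.
Pooled: the peer-tutoring programme 44.3% vs the self-study programme 74.8%; the self-study programme is higher overall.

the self-study programme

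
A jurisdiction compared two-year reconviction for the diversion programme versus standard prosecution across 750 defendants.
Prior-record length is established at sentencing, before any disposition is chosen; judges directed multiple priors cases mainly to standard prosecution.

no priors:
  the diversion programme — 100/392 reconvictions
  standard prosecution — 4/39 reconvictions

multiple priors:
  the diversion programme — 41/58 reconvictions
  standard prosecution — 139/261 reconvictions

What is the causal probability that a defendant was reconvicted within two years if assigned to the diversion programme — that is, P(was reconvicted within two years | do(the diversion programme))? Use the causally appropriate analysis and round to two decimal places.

Since prior-record length is a pre-existing factor (not a product of the disposition) and it affects the outcome on its own, it is a confounder. The stratified rates, not the pooled rate, identify the causal effect.
Standardising the diversion programme to the population prior-record length mix: 0.575·100/392 + 0.425·41/58 = 0.447.

0.45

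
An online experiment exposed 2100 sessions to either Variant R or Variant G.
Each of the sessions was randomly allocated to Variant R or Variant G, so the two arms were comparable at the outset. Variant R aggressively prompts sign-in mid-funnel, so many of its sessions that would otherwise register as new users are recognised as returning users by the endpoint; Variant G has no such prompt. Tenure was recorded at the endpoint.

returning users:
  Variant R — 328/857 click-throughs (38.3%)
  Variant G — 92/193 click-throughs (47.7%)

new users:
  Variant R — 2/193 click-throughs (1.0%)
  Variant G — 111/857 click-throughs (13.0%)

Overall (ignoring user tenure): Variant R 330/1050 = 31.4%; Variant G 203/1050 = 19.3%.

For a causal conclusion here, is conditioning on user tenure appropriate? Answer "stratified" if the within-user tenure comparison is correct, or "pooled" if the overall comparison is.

pooled

Stratifying would compare variants among sessions the variants themselves sorted into user tenure groups — a form of selection on an intermediate. The unconditioned pooled rates give the total causal effect.
Pooled: Variant R 31.4% vs Variant G 19.3%; Variant R is higher overall.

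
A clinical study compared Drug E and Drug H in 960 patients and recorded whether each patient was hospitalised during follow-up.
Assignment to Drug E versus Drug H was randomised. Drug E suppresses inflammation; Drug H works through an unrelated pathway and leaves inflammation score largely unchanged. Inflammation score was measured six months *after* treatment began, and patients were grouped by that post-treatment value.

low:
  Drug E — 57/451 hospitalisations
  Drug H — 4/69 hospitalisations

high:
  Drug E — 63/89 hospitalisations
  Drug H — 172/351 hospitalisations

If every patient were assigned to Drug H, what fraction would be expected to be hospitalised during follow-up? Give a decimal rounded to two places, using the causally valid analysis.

0.42

Inflammation score is recorded after the drug and is itself shifted by it — it sits on the causal path from drug to outcome. Conditioning on a mediator would strip out part of the effect we want; the pooled comparison gives the total causal effect.
So P(outcome | do(Drug H)) is just the pooled rate for Drug H: 176/420 = 0.419.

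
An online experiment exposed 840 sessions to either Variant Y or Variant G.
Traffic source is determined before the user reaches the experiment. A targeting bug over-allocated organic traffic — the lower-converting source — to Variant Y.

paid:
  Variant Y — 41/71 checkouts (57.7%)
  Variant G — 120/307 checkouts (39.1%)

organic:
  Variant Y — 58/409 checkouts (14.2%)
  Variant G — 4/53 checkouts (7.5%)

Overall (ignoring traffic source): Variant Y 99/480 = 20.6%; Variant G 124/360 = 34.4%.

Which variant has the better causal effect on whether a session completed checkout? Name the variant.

Variant Y

Within every traffic source level Variant Y has the higher rate, yet pooled Variant G does — Simpson's reversal.
Here traffic source is a common cause — it drives both which variant a case falls under and the outcome. The crude comparison mixes populations; the stratum-specific rates are the causally relevant ones.
Within each level — paid: 57.7% vs 39.1%; organic: 14.2% vs 7.5% — Variant Y is higher every time.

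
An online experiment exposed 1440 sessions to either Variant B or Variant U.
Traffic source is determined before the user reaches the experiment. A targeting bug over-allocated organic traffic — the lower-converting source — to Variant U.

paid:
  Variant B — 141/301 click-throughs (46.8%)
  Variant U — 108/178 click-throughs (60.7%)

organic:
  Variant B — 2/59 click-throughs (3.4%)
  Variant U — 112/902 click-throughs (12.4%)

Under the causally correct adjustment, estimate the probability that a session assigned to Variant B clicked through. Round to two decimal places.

Traffic source is set before the variant has any effect — it is not caused by the variant — and it independently drives the outcome. That makes it a confounder, so the causal comparison is within traffic source levels.
Standardising Variant B to the population traffic source mix: 0.333·141/301 + 0.667·2/59 = 0.178.

0.18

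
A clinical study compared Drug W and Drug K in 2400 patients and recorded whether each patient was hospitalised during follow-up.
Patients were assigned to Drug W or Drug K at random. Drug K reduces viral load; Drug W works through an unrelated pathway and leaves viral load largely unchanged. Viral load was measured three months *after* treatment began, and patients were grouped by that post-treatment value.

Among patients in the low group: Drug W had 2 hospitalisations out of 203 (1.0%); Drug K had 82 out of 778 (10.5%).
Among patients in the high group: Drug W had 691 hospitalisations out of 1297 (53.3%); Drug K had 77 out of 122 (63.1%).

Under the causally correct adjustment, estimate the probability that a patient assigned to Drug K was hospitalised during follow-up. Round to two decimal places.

0.18

Drug W is lower inside every viral load stratum but Drug K is lower in aggregate. Whether to stratify depends on how viral load relates to the drug.
Viral load here is a post-treatment variable shaped by the drug; conditioning on it would introduce bias rather than remove it. The overall comparison is the causal one.
So P(outcome | do(Drug K)) is just the pooled rate for Drug K: 159/900 = 0.177.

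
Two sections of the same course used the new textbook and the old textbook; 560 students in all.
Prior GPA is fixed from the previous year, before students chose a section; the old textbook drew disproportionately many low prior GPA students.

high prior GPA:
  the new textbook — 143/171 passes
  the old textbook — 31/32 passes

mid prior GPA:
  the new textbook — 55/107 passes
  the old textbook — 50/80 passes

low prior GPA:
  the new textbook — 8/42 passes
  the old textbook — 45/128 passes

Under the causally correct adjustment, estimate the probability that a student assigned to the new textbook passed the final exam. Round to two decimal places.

0.53

The prior GPA band-specific comparison favours the old textbook throughout, but the pooled figures favour the new textbook. The question is whether to condition on prior GPA band.
Nothing the teaching method does changes prior GPA band; the imbalance is an allocation artefact. With prior GPA band also predicting the outcome, the pooled figure is confounded, and the within-stratum comparison is the causal one.
Standardising the new textbook to the population prior GPA band mix: 0.362·143/171 + 0.334·55/107 + 0.304·8/42 = 0.533.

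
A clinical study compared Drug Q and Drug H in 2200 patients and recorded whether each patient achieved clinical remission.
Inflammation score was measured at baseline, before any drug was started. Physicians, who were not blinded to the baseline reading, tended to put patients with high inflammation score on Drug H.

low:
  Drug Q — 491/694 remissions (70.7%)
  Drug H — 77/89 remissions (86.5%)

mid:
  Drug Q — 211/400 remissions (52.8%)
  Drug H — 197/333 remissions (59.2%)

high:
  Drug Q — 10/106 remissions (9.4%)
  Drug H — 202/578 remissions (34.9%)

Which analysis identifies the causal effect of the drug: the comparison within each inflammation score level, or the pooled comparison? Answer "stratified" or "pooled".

The inflammation score-specific comparison favours Drug H throughout, but the pooled figures favour Drug Q. The question is whether to condition on inflammation score.
Inflammation score differs across drugs for reasons unrelated to any effect of the drug itself, and it separately predicts the outcome — a classic confounder. We must compare within inflammation score levels.
Within each level — low: 70.7% vs 86.5%; mid: 52.8% vs 59.2%; high: 9.4% vs 34.9% — Drug H is higher every time.

stratified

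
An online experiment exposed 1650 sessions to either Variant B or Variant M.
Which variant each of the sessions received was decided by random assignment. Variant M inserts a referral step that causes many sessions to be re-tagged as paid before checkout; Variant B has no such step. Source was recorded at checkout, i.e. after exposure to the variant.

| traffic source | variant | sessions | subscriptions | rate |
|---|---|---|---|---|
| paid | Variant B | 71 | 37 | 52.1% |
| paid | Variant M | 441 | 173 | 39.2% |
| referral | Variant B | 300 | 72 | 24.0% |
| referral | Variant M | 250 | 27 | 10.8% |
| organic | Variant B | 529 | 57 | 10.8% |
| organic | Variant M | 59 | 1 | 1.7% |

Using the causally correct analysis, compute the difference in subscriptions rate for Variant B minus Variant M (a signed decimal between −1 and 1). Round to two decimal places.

Traffic source is recorded after the variant and is itself shifted by it — it sits on the causal path from variant to outcome. Conditioning on a mediator would strip out part of the effect we want; the pooled comparison gives the total causal effect.
The causal difference is the pooled difference: 0.184 − 0.268 = -0.084.

-0.08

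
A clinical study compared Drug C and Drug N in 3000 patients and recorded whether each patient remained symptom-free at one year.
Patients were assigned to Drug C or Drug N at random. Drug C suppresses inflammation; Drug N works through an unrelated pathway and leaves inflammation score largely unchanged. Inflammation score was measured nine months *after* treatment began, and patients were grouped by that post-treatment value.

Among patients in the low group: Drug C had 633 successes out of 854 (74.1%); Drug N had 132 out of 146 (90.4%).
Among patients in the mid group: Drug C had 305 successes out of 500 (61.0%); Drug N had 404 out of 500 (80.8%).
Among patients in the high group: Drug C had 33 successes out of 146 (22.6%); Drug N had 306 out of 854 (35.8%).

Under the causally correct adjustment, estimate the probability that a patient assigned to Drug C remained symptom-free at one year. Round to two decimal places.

0.65

The stratified and pooled comparisons disagree (Drug N wins within each inflammation score; Drug C wins overall), so the answer turns on the causal role of inflammation score.
Inflammation score is recorded after the drug and is itself shifted by it — it sits on the causal path from drug to outcome. Conditioning on a mediator would strip out part of the effect we want; the pooled comparison gives the total causal effect.
So P(outcome | do(Drug C)) is just the pooled rate for Drug C: 971/1500 = 0.647.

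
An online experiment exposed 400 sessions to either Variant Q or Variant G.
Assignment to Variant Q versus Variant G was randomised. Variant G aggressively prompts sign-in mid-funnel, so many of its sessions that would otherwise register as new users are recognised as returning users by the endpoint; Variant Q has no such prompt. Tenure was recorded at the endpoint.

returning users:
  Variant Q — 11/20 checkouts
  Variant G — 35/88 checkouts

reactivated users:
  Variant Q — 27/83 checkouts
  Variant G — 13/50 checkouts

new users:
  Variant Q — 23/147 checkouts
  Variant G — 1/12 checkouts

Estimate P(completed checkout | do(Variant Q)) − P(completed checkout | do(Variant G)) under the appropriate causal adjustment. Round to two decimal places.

The user tenure-specific comparison favours Variant Q throughout, but the pooled figures favour Variant G. The question is whether to condition on user tenure.
User tenure here is a post-treatment variable shaped by the variant; conditioning on it would introduce bias rather than remove it. The overall comparison is the causal one.
The causal difference is the pooled difference: 0.244 − 0.327 = -0.083.

-0.08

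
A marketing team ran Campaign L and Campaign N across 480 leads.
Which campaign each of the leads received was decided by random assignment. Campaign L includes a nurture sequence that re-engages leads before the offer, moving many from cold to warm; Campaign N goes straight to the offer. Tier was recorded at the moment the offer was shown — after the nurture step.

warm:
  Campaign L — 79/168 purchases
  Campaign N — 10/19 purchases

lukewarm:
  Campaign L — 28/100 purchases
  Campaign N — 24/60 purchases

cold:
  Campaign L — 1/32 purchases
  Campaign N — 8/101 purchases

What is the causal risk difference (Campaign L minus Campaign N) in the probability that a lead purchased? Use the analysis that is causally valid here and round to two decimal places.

+0.13

Campaign N is higher inside every engagement tier stratum but Campaign L is higher in aggregate. Whether to stratify depends on how engagement tier relates to the campaign.
Engagement tier lies on the pathway campaign → engagement tier → outcome, so adjusting for it blocks the indirect effect. For the total causal effect of campaign, use the unadjusted pooled rates.
The causal difference is the pooled difference: 0.360 − 0.233 = +0.127.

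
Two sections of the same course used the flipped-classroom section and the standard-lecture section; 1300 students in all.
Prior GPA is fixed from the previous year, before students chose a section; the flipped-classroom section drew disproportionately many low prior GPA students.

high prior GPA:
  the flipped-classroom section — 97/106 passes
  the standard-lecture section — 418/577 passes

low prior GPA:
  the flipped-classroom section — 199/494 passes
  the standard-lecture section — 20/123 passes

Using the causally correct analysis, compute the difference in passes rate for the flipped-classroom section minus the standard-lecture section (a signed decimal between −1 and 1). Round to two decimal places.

+0.21

Within every prior GPA band level the flipped-classroom section has the higher rate, yet pooled the standard-lecture section does — Simpson's reversal.
The imbalance in prior GPA band arose from how students were allocated, not from anything the teaching method did; and prior GPA band independently affects the outcome. The pooled gap is confounded — condition on prior GPA band.
Adjusting over the population distribution of prior GPA band: 0.525·(0.915−0.724) + 0.475·(0.403−0.163) = +0.214.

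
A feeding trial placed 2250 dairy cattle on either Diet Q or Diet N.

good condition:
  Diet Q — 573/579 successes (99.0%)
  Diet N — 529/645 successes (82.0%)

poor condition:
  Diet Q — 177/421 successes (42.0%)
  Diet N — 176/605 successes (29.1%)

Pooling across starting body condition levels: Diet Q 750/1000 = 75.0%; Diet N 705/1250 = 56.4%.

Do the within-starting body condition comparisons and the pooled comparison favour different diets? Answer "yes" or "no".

no

Within each starting body condition level (good condition 99.0% vs 82.0%; poor condition 42.0% vs 29.1%), Diet Q has the higher rate every time. Pooled: 75.0% vs 56.4% — Diet Q has the higher rate overall. They agree.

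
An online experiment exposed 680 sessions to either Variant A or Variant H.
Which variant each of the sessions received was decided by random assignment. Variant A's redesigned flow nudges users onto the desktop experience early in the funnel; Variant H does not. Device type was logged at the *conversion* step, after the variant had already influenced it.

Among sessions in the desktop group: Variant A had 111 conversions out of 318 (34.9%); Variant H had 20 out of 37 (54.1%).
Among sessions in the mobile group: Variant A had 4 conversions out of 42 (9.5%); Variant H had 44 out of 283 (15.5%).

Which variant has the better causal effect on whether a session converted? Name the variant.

Variant A

Because the variant influences device type, device type is a post-treatment mediator, not a confounder. Stratifying on it would bias the estimate; the causal effect is the crude pooled difference.
Pooled: Variant A 31.9% vs Variant H 20.0%; Variant A is higher overall.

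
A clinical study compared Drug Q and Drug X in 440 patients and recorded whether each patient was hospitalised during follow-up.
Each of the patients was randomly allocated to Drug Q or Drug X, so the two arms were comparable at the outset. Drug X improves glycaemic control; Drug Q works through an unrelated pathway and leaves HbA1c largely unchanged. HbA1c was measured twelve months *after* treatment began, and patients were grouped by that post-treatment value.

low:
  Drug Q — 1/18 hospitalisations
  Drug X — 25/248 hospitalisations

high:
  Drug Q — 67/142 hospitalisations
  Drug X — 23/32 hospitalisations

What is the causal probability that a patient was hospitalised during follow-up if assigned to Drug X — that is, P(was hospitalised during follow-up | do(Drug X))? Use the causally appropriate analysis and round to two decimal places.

Within every HbA1c level Drug Q has the lower rate, yet pooled Drug X does — Simpson's reversal.
HbA1c here is a post-treatment variable shaped by the drug; conditioning on it would introduce bias rather than remove it. The overall comparison is the causal one.
So P(outcome | do(Drug X)) is just the pooled rate for Drug X: 48/280 = 0.171.

0.17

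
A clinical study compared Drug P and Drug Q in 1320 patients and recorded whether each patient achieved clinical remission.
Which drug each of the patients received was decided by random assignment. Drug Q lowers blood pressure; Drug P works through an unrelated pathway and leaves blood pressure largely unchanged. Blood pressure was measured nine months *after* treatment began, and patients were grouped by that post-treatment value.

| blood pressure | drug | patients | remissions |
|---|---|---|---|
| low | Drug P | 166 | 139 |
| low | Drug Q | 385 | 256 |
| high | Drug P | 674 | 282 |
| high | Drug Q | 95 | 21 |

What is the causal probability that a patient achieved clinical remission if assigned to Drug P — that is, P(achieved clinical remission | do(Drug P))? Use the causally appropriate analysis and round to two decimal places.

Blood pressure here is a post-treatment variable shaped by the drug; conditioning on it would introduce bias rather than remove it. The overall comparison is the causal one.
So P(outcome | do(Drug P)) is just the pooled rate for Drug P: 421/840 = 0.501.

0.50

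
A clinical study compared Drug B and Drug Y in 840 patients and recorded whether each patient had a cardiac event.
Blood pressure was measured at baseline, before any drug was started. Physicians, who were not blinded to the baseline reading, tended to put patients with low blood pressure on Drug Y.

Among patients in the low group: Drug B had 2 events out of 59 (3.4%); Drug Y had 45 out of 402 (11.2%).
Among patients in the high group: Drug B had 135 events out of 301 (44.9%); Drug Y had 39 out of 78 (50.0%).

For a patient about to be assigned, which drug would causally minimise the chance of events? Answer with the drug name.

Drug B

Since blood pressure is a pre-existing factor (not a product of the drug) and it affects the outcome on its own, it is a confounder. The stratified rates, not the pooled rate, identify the causal effect.
Within each level — low: 3.4% vs 11.2%; high: 44.9% vs 50.0% — Drug B is lower every time.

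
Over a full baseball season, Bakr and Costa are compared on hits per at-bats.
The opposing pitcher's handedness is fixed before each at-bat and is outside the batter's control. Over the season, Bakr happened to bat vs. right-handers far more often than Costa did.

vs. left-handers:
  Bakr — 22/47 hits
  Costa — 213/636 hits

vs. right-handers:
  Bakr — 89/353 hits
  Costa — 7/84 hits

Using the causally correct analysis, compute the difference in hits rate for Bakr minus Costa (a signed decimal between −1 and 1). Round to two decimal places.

+0.15

Since pitcher handedness is a pre-existing factor (not a product of the player) and it affects the outcome on its own, it is a confounder. The stratified rates, not the pooled rate, identify the causal effect.
Adjusting over the population distribution of pitcher handedness: 0.610·(0.468−0.335) + 0.390·(0.252−0.083) = +0.147.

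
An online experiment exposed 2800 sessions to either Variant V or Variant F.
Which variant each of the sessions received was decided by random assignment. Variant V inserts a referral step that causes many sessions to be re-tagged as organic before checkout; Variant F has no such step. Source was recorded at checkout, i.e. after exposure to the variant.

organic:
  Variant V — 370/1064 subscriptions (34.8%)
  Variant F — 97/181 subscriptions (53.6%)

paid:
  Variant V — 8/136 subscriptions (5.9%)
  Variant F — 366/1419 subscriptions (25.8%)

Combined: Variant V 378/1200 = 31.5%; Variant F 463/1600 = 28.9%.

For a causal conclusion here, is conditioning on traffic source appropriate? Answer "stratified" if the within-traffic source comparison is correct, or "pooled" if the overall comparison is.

Traffic source here is a post-treatment variable shaped by the variant; conditioning on it would introduce bias rather than remove it. The overall comparison is the causal one.
Pooled: Variant V 31.5% vs Variant F 28.9%; Variant V is higher overall.

pooled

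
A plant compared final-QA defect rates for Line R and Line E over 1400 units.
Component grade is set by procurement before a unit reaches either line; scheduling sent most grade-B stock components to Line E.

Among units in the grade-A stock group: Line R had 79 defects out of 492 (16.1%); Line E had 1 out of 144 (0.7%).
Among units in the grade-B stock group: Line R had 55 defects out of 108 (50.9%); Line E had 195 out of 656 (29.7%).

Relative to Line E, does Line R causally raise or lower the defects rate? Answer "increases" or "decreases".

increases

Within every component grade level Line E has the lower rate, yet pooled Line R does — Simpson's reversal.
Component grade satisfies the back-door criterion: it is not a descendant of the line, and it blocks the spurious path from line to outcome. Adjusting for it (i.e., using the within-component grade rates) gives the causal effect.
Within each level — grade-A stock: 16.1% vs 0.7%; grade-B stock: 50.9% vs 29.7% — Line E is lower every time.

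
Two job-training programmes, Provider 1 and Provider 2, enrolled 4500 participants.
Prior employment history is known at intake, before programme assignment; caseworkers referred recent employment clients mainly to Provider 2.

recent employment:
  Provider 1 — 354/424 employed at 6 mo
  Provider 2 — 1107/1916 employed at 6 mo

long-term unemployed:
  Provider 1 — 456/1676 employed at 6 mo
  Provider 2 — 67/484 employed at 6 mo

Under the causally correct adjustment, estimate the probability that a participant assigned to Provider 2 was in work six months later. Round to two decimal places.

Nothing the programme does changes prior employment history; the imbalance is an allocation artefact. With prior employment history also predicting the outcome, the pooled figure is confounded, and the within-stratum comparison is the causal one.
Standardising Provider 2 to the population prior employment history mix: 0.520·1107/1916 + 0.480·67/484 = 0.367.

0.37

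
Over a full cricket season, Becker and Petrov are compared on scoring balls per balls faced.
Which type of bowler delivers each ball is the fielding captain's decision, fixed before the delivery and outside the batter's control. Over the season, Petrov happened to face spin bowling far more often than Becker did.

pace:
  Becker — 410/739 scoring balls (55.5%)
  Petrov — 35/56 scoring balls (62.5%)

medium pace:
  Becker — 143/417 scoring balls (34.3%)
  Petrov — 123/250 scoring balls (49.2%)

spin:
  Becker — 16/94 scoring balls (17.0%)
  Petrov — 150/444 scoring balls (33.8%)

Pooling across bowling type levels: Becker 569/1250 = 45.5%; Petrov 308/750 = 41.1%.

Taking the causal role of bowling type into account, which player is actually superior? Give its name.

Here bowling type is a common cause — it drives both which player a case falls under and the outcome. The crude comparison mixes populations; the stratum-specific rates are the causally relevant ones.
Within each level — pace: 55.5% vs 62.5%; medium pace: 34.3% vs 49.2%; spin: 17.0% vs 33.8% — Petrov is higher every time.

Petrov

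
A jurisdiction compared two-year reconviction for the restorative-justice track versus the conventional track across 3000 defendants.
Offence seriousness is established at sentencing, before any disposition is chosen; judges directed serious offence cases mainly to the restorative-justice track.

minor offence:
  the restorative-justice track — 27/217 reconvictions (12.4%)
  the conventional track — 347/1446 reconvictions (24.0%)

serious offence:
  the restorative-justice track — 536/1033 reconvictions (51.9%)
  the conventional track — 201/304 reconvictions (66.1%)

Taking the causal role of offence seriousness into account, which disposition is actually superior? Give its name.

The imbalance in offence seriousness arose from how defendants were allocated, not from anything the disposition did; and offence seriousness independently affects the outcome. The pooled gap is confounded — condition on offence seriousness.
Within each level — minor offence: 12.4% vs 24.0%; serious offence: 51.9% vs 66.1% — the restorative-justice track is lower every time.

the restorative-justice track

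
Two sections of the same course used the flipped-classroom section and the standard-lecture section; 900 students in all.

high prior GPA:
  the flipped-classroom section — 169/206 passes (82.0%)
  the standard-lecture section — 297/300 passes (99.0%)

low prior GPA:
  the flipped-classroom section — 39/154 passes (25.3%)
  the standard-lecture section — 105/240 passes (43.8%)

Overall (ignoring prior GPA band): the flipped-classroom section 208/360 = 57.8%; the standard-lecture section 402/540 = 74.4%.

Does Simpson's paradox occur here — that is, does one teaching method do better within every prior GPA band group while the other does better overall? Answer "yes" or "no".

no

Within each prior GPA band level (high prior GPA 82.0% vs 99.0%; low prior GPA 25.3% vs 43.8%), the standard-lecture section has the higher rate every time. Pooled: 57.8% vs 74.4% — the standard-lecture section has the higher rate overall. They agree.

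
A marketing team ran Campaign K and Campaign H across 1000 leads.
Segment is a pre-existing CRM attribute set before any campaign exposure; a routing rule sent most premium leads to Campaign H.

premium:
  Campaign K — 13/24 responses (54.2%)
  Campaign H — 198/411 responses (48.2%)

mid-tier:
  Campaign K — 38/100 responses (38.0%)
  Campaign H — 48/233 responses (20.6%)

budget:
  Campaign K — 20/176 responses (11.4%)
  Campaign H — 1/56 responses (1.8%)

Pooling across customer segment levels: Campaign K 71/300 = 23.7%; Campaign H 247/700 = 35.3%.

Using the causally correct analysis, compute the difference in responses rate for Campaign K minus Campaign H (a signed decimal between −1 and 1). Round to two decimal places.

Within every customer segment level Campaign K has the higher rate, yet pooled Campaign H does — Simpson's reversal.
Customer segment differs across campaigns for reasons unrelated to any effect of the campaign itself, and it separately predicts the outcome — a classic confounder. We must compare within customer segment levels.
Adjusting over the population distribution of customer segment: 0.435·(0.542−0.482) + 0.333·(0.380−0.206) + 0.232·(0.114−0.018) = +0.106.

+0.11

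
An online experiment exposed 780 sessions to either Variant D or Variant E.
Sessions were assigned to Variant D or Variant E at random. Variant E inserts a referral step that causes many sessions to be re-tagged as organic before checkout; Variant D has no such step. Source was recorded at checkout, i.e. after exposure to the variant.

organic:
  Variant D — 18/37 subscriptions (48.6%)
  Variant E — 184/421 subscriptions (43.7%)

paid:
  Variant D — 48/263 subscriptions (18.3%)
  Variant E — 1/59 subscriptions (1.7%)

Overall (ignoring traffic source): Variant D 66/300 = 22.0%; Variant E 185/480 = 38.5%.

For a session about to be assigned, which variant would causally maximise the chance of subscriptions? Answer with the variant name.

Variant E

The traffic source-specific comparison favours Variant D throughout, but the pooled figures favour Variant E. The question is whether to condition on traffic source.
Traffic source here is a post-treatment variable shaped by the variant; conditioning on it would introduce bias rather than remove it. The overall comparison is the causal one.
Pooled: Variant D 22.0% vs Variant E 38.5%; Variant E is higher overall.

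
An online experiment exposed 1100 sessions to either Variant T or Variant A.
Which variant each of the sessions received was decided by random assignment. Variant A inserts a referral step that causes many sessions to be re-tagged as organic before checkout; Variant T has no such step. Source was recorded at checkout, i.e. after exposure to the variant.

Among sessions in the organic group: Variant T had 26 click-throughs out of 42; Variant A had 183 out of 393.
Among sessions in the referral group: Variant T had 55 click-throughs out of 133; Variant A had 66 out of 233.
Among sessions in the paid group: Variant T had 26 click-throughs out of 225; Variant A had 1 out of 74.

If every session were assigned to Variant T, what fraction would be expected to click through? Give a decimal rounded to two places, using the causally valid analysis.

Traffic source lies on the pathway variant → traffic source → outcome, so adjusting for it blocks the indirect effect. For the total causal effect of variant, use the unadjusted pooled rates.
So P(outcome | do(Variant T)) is just the pooled rate for Variant T: 107/400 = 0.268.

0.27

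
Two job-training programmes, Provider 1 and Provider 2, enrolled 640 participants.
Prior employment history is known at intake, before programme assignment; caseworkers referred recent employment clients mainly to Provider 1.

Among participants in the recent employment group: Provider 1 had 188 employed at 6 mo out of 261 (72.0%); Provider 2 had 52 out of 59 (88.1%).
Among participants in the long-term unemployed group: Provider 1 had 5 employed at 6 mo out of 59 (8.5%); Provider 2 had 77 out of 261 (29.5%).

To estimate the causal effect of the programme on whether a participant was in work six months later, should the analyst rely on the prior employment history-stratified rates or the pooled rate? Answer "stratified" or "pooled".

stratified

Provider 2 is higher inside every prior employment history stratum but Provider 1 is higher in aggregate. Whether to stratify depends on how prior employment history relates to the programme.
The imbalance in prior employment history arose from how participants were allocated, not from anything the programme did; and prior employment history independently affects the outcome. The pooled gap is confounded — condition on prior employment history.
Within each level — recent employment: 72.0% vs 88.1%; long-term unemployed: 8.5% vs 29.5% — Provider 2 is higher every time.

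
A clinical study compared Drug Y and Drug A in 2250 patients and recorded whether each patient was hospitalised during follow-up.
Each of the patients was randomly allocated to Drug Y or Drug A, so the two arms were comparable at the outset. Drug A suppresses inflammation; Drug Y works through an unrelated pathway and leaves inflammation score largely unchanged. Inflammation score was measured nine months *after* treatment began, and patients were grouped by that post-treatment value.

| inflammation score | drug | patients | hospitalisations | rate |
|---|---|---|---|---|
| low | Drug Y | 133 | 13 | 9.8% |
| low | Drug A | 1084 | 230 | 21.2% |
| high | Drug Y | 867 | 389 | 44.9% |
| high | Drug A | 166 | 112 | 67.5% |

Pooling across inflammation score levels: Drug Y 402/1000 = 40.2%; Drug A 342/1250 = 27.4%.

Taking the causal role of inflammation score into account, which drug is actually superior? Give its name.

Within every inflammation score level Drug Y has the lower rate, yet pooled Drug A does — Simpson's reversal.
Inflammation score is downstream of the drug. One should not condition on a consequence of treatment, so the overall rates are the right comparison.
Pooled: Drug Y 40.2% vs Drug A 27.4%; Drug A is lower overall.

Drug A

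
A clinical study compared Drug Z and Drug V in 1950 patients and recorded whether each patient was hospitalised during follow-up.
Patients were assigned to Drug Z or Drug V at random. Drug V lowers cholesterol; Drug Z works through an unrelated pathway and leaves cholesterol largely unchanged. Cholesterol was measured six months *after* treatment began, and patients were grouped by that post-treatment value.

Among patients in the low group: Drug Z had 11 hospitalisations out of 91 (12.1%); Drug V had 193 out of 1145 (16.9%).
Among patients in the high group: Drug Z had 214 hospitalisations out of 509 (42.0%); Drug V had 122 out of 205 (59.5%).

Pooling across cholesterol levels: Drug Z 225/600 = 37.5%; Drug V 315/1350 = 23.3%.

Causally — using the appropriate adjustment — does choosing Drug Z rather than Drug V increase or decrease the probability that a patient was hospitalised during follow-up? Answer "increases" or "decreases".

increases

The cholesterol-specific comparison favours Drug Z throughout, but the pooled figures favour Drug V. The question is whether to condition on cholesterol.
The distribution of cholesterol is itself part of what the drug does — it is an intermediate outcome. Holding it fixed would remove that part of the effect; the total effect is the pooled difference.
Pooled: Drug Z 37.5% vs Drug V 23.3%; Drug V is lower overall.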